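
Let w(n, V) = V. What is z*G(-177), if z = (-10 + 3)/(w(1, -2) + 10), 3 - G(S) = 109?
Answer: 371/4 ≈ 92.750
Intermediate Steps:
G(S) = -106 (G(S) = 3 - 1*109 = 3 - 109 = -106)
z = -7/8 (z = (-10 + 3)/(-2 + 10) = -7/8 ≈ -0.87500)
z*G(-177) = -7/8*(-106) = 371/4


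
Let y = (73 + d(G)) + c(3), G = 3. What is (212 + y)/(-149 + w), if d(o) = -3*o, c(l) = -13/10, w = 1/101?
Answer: -277447/150480 ≈ -1.8437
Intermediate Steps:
w = 1/101 ≈ 0.0099010
c(l) = -13/10 (c(l) = -13*1/10 = -13/10)
y = 627/10 (y = (73 - 3*3) - 13/10 = (73 - 9) - 13/10 = 64 - 13/10 = 627/10 ≈ 62.700)
(212 + y)/(-149 + w) = (212 + 627/10)/(-149 + 1/101) = 2747/(10*(-15048/101)) = (2747/10)*(-101/15048) = -277447/150480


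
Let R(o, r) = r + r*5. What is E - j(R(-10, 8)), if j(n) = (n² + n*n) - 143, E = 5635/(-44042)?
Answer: -196653165/44042 ≈ -4465.1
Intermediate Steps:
R(o, r) = 6*r (R(o, r) = r + 5*r = 6*r)
E = -5635/44042 (E = 5635*(-1/44042) = -5635/44042 ≈ -0.12795)
j(n) = -143 + 2*n² (j(n) = (n² + n²) - 143 = 2*n² - 143 = -143 + 2*n²)
E - j(R(-10, 8)) = -5635/44042 - (-143 + 2*(6*8)²) = -5635/44042 - (-143 + 2*48²) = -5635/44042 - (-143 + 2*2304) = -5635/44042 - (-143 + 4608) = -5635/44042 - 1*4465 = -5635/44042 - 4465 = -196653165/44042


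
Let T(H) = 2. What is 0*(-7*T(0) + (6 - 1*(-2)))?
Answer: 0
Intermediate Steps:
0*(-7*T(0) + (6 - 1*(-2))) = 0*(-7*2 + (6 - 1*(-2))) = 0*(-14 + (6 + 2)) = 0*(-14 + 8) = 0*(-6) = 0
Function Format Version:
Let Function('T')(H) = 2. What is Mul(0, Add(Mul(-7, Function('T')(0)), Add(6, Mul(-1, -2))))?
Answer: 0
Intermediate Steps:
Mul(0, Add(Mul(-7, Function('T')(0)), Add(6, Mul(-1, -2)))) = Mul(0, Add(Mul(-7, 2), Add(6, Mul(-1, -2)))) = Mul(0, Add(-14, Add(6, 2))) = Mul(0, Add(-14, 8)) = Mul(0, -6) = 0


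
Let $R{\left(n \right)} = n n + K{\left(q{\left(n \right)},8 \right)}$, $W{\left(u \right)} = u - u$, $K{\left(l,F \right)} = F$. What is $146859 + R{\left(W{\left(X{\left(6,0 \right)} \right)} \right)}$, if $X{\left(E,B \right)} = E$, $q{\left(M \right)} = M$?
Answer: $146867$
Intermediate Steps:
$W{\left(u \right)} = 0$
$R{\left(n \right)} = 8 + n^{2}$ ($R{\left(n \right)} = n n + 8 = n^{2} + 8 = 8 + n^{2}$)
$146859 + R{\left(W{\left(X{\left(6,0 \right)} \right)} \right)} = 146859 + \left(8 + 0^{2}\right) = 146859 + \left(8 + 0\right) = 146859 + 8 = 146867$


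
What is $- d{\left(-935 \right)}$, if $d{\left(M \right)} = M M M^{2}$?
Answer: $-764269350625$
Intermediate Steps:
$d{\left(M \right)} = M^{4}$ ($d{\left(M \right)} = M^{2} M^{2} = M^{4}$)
$- d{\left(-935 \right)} = - \left(-935\right)^{4} = \left(-1\right) 764269350625 = -764269350625$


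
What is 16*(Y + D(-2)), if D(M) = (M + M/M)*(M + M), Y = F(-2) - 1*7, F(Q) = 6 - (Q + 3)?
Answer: 32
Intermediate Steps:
F(Q) = 3 - Q (F(Q) = 6 - (3 + Q) = 6 + (-3 - Q) = 3 - Q)
Y = -2 (Y = (3 - 1*(-2)) - 1*7 = (3 + 2) - 7 = 5 - 7 = -2)
D(M) = 2*M*(1 + M) (D(M) = (M + 1)*(2*M) = (1 + M)*(2*M) = 2*M*(1 + M))
16*(Y + D(-2)) = 16*(-2 + 2*(-2)*(1 - 2)) = 16*(-2 + 2*(-2)*(-1)) = 16*(-2 + 4) = 16*2 = 32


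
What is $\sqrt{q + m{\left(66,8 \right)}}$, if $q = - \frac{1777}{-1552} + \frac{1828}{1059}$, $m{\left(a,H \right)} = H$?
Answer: $\frac{\sqrt{1835397347289}}{410892} \approx 3.2971$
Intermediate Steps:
$q = \frac{4718899}{1643568}$ ($q = \left(-1777\right) \left(- \frac{1}{1552}\right) + 1828 \cdot \frac{1}{1059} = \frac{1777}{1552} + \frac{1828}{1059} = \frac{4718899}{1643568} \approx 2.8711$)
$\sqrt{q + m{\left(66,8 \right)}} = \sqrt{\frac{4718899}{1643568} + 8} = \sqrt{\frac{17867443}{1643568}} = \frac{\sqrt{1835397347289}}{410892}$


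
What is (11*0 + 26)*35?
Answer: 910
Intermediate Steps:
(11*0 + 26)*35 = (0 + 26)*35 = 26*35 = 910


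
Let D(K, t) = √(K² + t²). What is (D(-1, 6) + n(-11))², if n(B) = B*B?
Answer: (121 + √37)² ≈ 16150.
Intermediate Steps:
n(B) = B²
(D(-1, 6) + n(-11))² = (√((-1)² + 6²) + (-11)²)² = (√(1 + 36) + 121)² = (√37 + 121)² = (121 + √37)²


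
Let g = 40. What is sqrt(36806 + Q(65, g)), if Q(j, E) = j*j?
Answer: 3*sqrt(4559) ≈ 202.56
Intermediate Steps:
Q(j, E) = j**2
sqrt(36806 + Q(65, g)) = sqrt(36806 + 65**2) = sqrt(36806 + 4225) = sqrt(41031) = 3*sqrt(4559)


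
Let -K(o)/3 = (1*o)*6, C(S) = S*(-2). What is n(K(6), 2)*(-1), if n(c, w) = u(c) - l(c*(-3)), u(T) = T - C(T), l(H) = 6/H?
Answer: 17497/54 ≈ 324.02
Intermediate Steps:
C(S) = -2*S
K(o) = -18*o (K(o) = -3*1*o*6 = -3*o*6 = -18*o)
u(T) = 3*T (u(T) = T - (-2)*T = T + 2*T = 3*T)
n(c, w) = 2/c + 3*c (n(c, w) = 3*c - 6/(c*(-3)) = 3*c - 6/((-3*c)) = 3*c - 6*(-1/(3*c)) = 3*c - (-2)/c = 3*c + 2/c = 2/c + 3*c)
n(K(6), 2)*(-1) = (2/((-18*6)) + 3*(-18*6))*(-1) = (2/(-108) + 3*(-108))*(-1) = (2*(-1/108) - 324)*(-1) = (-1/54 - 324)*(-1) = -17497/54*(-1) = 17497/54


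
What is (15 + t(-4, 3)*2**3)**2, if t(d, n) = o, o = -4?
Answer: 289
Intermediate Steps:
t(d, n) = -4
(15 + t(-4, 3)*2**3)**2 = (15 - 4*2**3)**2 = (15 - 4*8)**2 = (15 - 32)**2 = (-17)**2 = 289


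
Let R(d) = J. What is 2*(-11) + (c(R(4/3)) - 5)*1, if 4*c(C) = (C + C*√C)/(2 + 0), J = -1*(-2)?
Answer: -107/4 + √2/4 ≈ -26.396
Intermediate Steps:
J = 2
R(d) = 2
c(C) = C/8 + C^(3/2)/8 (c(C) = ((C + C*√C)/(2 + 0))/4 = ((C + C^(3/2))/2)/4 = ((C + C^(3/2))*(½))/4 = (C/2 + C^(3/2)/2)/4 = C/8 + C^(3/2)/8)
2*(-11) + (c(R(4/3)) - 5)*1 = 2*(-11) + (((⅛)*2 + 2^(3/2)/8) - 5)*1 = -22 + ((¼ + (2*√2)/8) - 5)*1 = -22 + ((¼ + √2/4) - 5)*1 = -22 + (-19/4 + √2/4)*1 = -22 + (-19/4 + √2/4) = -107/4 + √2/4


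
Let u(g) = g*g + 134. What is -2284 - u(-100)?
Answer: -12418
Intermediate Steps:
u(g) = 134 + g² (u(g) = g² + 134 = 134 + g²)
-2284 - u(-100) = -2284 - (134 + (-100)²) = -2284 - (134 + 10000) = -2284 - 1*10134 = -2284 - 10134 = -12418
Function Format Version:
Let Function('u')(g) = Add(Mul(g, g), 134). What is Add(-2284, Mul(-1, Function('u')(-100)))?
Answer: -12418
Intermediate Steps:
Function('u')(g) = Add(134, Pow(g, 2)) (Function('u')(g) = Add(Pow(g, 2), 134) = Add(134, Pow(g, 2)))
Add(-2284, Mul(-1, Function('u')(-100))) = Add(-2284, Mul(-1, Add(134, Pow(-100, 2)))) = Add(-2284, Mul(-1, Add(134, 10000))) = Add(-2284, Mul(-1, 10134)) = Add(-2284, -10134) = -12418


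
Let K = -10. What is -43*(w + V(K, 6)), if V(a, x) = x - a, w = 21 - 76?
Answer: 1677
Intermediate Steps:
w = -55
-43*(w + V(K, 6)) = -43*(-55 + (6 - 1*(-10))) = -43*(-55 + (6 + 10)) = -43*(-55 + 16) = -43*(-39) = 1677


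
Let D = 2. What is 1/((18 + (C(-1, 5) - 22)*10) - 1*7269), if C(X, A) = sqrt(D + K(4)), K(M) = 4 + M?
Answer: -7471/55814841 - 10*sqrt(10)/55814841 ≈ -0.00013442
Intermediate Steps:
C(X, A) = sqrt(10) (C(X, A) = sqrt(2 + (4 + 4)) = sqrt(2 + 8) = sqrt(10))
1/((18 + (C(-1, 5) - 22)*10) - 1*7269) = 1/((18 + (sqrt(10) - 22)*10) - 1*7269) = 1/((18 + (-22 + sqrt(10))*10) - 7269) = 1/((18 + (-220 + 10*sqrt(10))) - 7269) = 1/((-202 + 10*sqrt(10)) - 7269) = 1/(-7471 + 10*sqrt(10))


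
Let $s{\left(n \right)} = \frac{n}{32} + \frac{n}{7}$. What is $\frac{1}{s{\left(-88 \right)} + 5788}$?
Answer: $\frac{28}{161635} \approx 0.00017323$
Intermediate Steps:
$s{\left(n \right)} = \frac{39 n}{224}$ ($s{\left(n \right)} = n \frac{1}{32} + n \frac{1}{7} = \frac{n}{32} + \frac{n}{7} = \frac{39 n}{224}$)
$\frac{1}{s{\left(-88 \right)} + 5788} = \frac{1}{\frac{39}{224} \left(-88\right) + 5788} = \frac{1}{- \frac{429}{28} + 5788} = \frac{1}{\frac{161635}{28}} = \frac{28}{161635}$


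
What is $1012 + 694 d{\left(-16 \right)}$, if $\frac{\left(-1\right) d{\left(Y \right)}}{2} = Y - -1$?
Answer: $21832$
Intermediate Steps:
$d{\left(Y \right)} = -2 - 2 Y$ ($d{\left(Y \right)} = - 2 \left(Y - -1\right) = - 2 \left(Y + 1\right) = - 2 \left(1 + Y\right) = -2 - 2 Y$)
$1012 + 694 d{\left(-16 \right)} = 1012 + 694 \left(-2 - -32\right) = 1012 + 694 \left(-2 + 32\right) = 1012 + 694 \cdot 30 = 1012 + 20820 = 21832$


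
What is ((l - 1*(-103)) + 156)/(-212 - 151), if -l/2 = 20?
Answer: -73/121 ≈ -0.60331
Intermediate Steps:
l = -40 (l = -2*20 = -40)
((l - 1*(-103)) + 156)/(-212 - 151) = ((-40 - 1*(-103)) + 156)/(-212 - 151) = ((-40 + 103) + 156)/(-363) = (63 + 156)*(-1/363) = 219*(-1/363) = -73/121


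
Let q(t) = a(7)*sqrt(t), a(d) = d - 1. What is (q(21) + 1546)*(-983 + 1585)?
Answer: 930692 + 3612*sqrt(21) ≈ 9.4724e+5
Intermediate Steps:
a(d) = -1 + d
q(t) = 6*sqrt(t) (q(t) = (-1 + 7)*sqrt(t) = 6*sqrt(t))
(q(21) + 1546)*(-983 + 1585) = (6*sqrt(21) + 1546)*(-983 + 1585) = (1546 + 6*sqrt(21))*602 = 930692 + 3612*sqrt(21)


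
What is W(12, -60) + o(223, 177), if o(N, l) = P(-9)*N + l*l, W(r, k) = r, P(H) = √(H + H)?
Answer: 31341 + 669*I*√2 ≈ 31341.0 + 946.11*I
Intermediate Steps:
P(H) = √2*√H (P(H) = √(2*H) = √2*√H)
o(N, l) = l² + 3*I*N*√2 (o(N, l) = (√2*√(-9))*N + l*l = (√2*(3*I))*N + l² = (3*I*√2)*N + l² = 3*I*N*√2 + l² = l² + 3*I*N*√2)
W(12, -60) + o(223, 177) = 12 + (177² + 3*I*223*√2) = 12 + (31329 + 669*I*√2) = 31341 + 669*I*√2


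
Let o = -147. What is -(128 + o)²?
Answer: -361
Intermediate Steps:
-(128 + o)² = -(128 - 147)² = -1*(-19)² = -1*361 = -361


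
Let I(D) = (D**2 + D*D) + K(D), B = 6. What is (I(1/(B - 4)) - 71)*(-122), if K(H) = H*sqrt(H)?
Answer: 8601 - 61*sqrt(2)/2 ≈ 8557.9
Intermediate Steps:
K(H) = H**(3/2)
I(D) = D**(3/2) + 2*D**2 (I(D) = (D**2 + D*D) + D**(3/2) = (D**2 + D**2) + D**(3/2) = 2*D**2 + D**(3/2) = D**(3/2) + 2*D**2)
(I(1/(B - 4)) - 71)*(-122) = (((1/(6 - 4))**(3/2) + 2*(1/(6 - 4))**2) - 71)*(-122) = (((1/2)**(3/2) + 2*(1/2)**2) - 71)*(-122) = ((sqrt(2)/4 + 2*(1/4)) - 71)*(-122) = ((sqrt(2)/4 + 1/2) - 71)*(-122) = ((1/2 + sqrt(2)/4) - 71)*(-122) = (-141/2 + sqrt(2)/4)*(-122) = 8601 - 61*sqrt(2)/2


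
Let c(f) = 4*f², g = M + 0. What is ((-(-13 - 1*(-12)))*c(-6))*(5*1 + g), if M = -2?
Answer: 432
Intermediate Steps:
g = -2 (g = -2 + 0 = -2)
((-(-13 - 1*(-12)))*c(-6))*(5*1 + g) = ((-(-13 - 1*(-12)))*(4*(-6)²))*(5*1 - 2) = ((-(-13 + 12))*(4*36))*(5 - 2) = (-1*(-1)*144)*3 = (1*144)*3 = 144*3 = 432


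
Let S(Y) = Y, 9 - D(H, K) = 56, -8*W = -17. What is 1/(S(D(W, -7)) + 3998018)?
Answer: 1/3997971 ≈ 2.5013e-7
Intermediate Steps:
W = 17/8 (W = -1/8*(-17) = 17/8 ≈ 2.1250)
D(H, K) = -47 (D(H, K) = 9 - 1*56 = 9 - 56 = -47)
1/(S(D(W, -7)) + 3998018) = 1/(-47 + 3998018) = 1/3997971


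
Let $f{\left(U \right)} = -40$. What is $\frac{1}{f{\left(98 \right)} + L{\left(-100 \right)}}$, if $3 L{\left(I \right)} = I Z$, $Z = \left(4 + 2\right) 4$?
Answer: $- \frac{1}{840} \approx -0.0011905$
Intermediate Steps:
$Z = 24$ ($Z = 6 \cdot 4 = 24$)
$L{\left(I \right)} = 8 I$ ($L{\left(I \right)} = \frac{I 24}{3} = \frac{24 I}{3} = 8 I$)
$\frac{1}{f{\left(98 \right)} + L{\left(-100 \right)}} = \frac{1}{-40 + 8 \left(-100\right)} = \frac{1}{-40 - 800} = \frac{1}{-840} = - \frac{1}{840}$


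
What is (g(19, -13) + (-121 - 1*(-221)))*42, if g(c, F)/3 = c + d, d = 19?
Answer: 8988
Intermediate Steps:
g(c, F) = 57 + 3*c (g(c, F) = 3*(c + 19) = 3*(19 + c) = 57 + 3*c)
(g(19, -13) + (-121 - 1*(-221)))*42 = ((57 + 3*19) + (-121 - 1*(-221)))*42 = ((57 + 57) + (-121 + 221))*42 = (114 + 100)*42 = 214*42 = 8988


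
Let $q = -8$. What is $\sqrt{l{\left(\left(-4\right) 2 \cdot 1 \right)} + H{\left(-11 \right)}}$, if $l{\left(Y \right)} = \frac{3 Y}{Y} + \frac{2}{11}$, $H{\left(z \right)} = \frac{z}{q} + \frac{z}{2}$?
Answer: $\frac{i \sqrt{1826}}{44} \approx 0.97118 i$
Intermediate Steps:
$H{\left(z \right)} = \frac{3 z}{8}$ ($H{\left(z \right)} = \frac{z}{-8} + \frac{z}{2} = z \left(- \frac{1}{8}\right) + z \frac{1}{2} = - \frac{z}{8} + \frac{z}{2} = \frac{3 z}{8}$)
$l{\left(Y \right)} = \frac{35}{11}$ ($l{\left(Y \right)} = 3 + 2 \cdot \frac{1}{11} = 3 + \frac{2}{11} = \frac{35}{11}$)
$\sqrt{l{\left(\left(-4\right) 2 \cdot 1 \right)} + H{\left(-11 \right)}} = \sqrt{\frac{35}{11} + \frac{3}{8} \left(-11\right)} = \sqrt{\frac{35}{11} - \frac{33}{8}} = \sqrt{- \frac{83}{88}} = \frac{i \sqrt{1826}}{44}$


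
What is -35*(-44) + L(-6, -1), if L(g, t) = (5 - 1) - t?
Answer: 1545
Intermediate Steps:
L(g, t) = 4 - t
-35*(-44) + L(-6, -1) = -35*(-44) + (4 - 1*(-1)) = 1540 + (4 + 1) = 1540 + 5 = 1545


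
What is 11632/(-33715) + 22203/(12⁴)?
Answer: 56374777/77679360 ≈ 0.72574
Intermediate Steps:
11632/(-33715) + 22203/(12⁴) = 11632*(-1/33715) + 22203/20736 = -11632/33715 + 22203*(1/20736) = -11632/33715 + 2467/2304 = 56374777/77679360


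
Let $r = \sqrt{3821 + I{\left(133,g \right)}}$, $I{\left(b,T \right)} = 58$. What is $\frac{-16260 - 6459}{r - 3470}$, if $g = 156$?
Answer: $\frac{78834930}{12037021} + \frac{68157 \sqrt{431}}{12037021} \approx 6.6669$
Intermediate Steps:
$r = 3 \sqrt{431}$ ($r = \sqrt{3821 + 58} = \sqrt{3879} = 3 \sqrt{431} \approx 62.282$)
$\frac{-16260 - 6459}{r - 3470} = \frac{-16260 - 6459}{3 \sqrt{431} - 3470} = - \frac{22719}{-3470 + 3 \sqrt{431}}$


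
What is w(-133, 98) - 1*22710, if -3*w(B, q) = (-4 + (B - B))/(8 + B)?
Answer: -8516254/375 ≈ -22710.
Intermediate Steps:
w(B, q) = 4/(3*(8 + B)) (w(B, q) = -(-4 + (B - B))/(3*(8 + B)) = -(-4 + 0)/(3*(8 + B)) = -(-4)/(3*(8 + B)) = 4/(3*(8 + B)))
w(-133, 98) - 1*22710 = 4/(3*(8 - 133)) - 1*22710 = (4/3)/(-125) - 22710 = (4/3)*(-1/125) - 22710 = -4/375 - 22710 = -8516254/375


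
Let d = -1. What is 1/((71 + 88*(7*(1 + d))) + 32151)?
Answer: 1/32222 ≈ 3.1035e-5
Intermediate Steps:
1/((71 + 88*(7*(1 + d))) + 32151) = 1/((71 + 88*(7*(1 - 1))) + 32151) = 1/((71 + 88*(7*0)) + 32151) = 1/((71 + 88*0) + 32151) = 1/((71 + 0) + 32151) = 1/(71 + 32151) = 1/32222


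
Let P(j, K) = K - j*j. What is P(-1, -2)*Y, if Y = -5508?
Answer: 16524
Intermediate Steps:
P(j, K) = K - j**2
P(-1, -2)*Y = (-2 - 1*(-1)**2)*(-5508) = (-2 - 1*1)*(-5508) = (-2 - 1)*(-5508) = -3*(-5508) = 16524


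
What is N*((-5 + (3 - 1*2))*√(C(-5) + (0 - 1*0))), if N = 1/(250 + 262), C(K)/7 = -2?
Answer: -I*√14/128 ≈ -0.029232*I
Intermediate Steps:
C(K) = -14 (C(K) = 7*(-2) = -14)
N = 1/512 ≈ 0.0019531
N*((-5 + (3 - 1*2))*√(C(-5) + (0 - 1*0))) = ((-5 + (3 - 1*2))*√(-14 + (0 - 1*0)))/512 = ((-5 + (3 - 2))*√(-14 + (0 + 0)))/512 = ((-5 + 1)*√(-14 + 0))/512 = (-4*I*√14)/512 = -I*√14/128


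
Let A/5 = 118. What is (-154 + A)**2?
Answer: 190096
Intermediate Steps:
A = 590 (A = 5*118 = 590)
(-154 + A)**2 = (-154 + 590)**2 = 436**2 = 190096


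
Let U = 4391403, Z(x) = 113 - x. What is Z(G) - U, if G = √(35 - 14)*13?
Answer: -4391290 - 13*√21 ≈ -4.3914e+6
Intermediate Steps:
G = 13*√21 (G = √21*13 = 13*√21 ≈ 59.573)
Z(G) - U = (113 - 13*√21) - 1*4391403 = (113 - 13*√21) - 4391403 = -4391290 - 13*√21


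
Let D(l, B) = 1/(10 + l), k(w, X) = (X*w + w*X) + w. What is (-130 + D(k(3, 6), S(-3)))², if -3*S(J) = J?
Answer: 40564161/2401 ≈ 16895.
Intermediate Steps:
k(w, X) = w + 2*X*w (k(w, X) = (X*w + X*w) + w = 2*X*w + w = w + 2*X*w)
S(J) = -J/3
(-130 + D(k(3, 6), S(-3)))² = (-130 + 1/(10 + 3*(1 + 2*6)))² = (-130 + 1/(10 + 3*(1 + 12)))² = (-130 + 1/(10 + 3*13))² = (-130 + 1/(10 + 39))² = (-130 + 1/49)² = (-6369/49)² = 40564161/2401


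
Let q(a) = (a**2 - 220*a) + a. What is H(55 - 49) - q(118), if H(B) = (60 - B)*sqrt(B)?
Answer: 11918 + 54*sqrt(6) ≈ 12050.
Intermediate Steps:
q(a) = a**2 - 219*a
H(B) = sqrt(B)*(60 - B)
H(55 - 49) - q(118) = sqrt(55 - 49)*(60 - (55 - 49)) - 118*(-219 + 118) = sqrt(6)*(60 - 1*6) - 118*(-101) = sqrt(6)*(60 - 6) - 1*(-11918) = sqrt(6)*54 + 11918 = 54*sqrt(6) + 11918 = 11918 + 54*sqrt(6)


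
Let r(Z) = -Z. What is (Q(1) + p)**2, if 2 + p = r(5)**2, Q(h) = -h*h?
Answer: 484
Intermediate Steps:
Q(h) = -h**2
p = 23 (p = -2 + (-1*5)**2 = -2 + (-5)**2 = -2 + 25 = 23)
(Q(1) + p)**2 = (-1*1**2 + 23)**2 = (-1*1 + 23)**2 = (-1 + 23)**2 = 22**2 = 484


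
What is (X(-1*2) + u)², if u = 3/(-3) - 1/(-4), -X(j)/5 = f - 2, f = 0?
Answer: 1369/16 ≈ 85.563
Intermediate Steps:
X(j) = 10 (X(j) = -5*(0 - 2) = -5*(-2) = 10)
u = -¾ (u = 3*(-⅓) - 1*(-¼) = -1 + ¼ = -¾ ≈ -0.75000)
(X(-1*2) + u)² = (10 - ¾)² = (37/4)² = 1369/16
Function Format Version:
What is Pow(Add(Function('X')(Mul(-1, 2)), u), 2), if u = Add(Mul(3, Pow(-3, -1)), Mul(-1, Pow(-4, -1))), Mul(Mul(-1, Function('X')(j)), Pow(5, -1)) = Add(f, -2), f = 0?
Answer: Rational(1369, 16) ≈ 85.563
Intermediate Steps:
Function('X')(j) = 10 (Function('X')(j) = Mul(-5, Add(0, -2)) = Mul(-5, -2) = 10)
u = Rational(-3, 4) (u = Add(Mul(3, Rational(-1, 3)), Mul(-1, Rational(-1, 4))) = Add(-1, Rational(1, 4)) = Rational(-3, 4) ≈ -0.75000)
Pow(Add(Function('X')(Mul(-1, 2)), u), 2) = Pow(Add(10, Rational(-3, 4)), 2) = Pow(Rational(37, 4), 2) = Rational(1369, 16)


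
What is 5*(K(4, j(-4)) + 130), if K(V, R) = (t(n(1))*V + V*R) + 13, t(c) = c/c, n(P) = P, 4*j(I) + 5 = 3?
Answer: 725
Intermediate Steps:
j(I) = -1/2 (j(I) = -5/4 + (1/4)*3 = -5/4 + 3/4 = -1/2)
t(c) = 1
K(V, R) = 13 + V + R*V (K(V, R) = (1*V + V*R) + 13 = (V + R*V) + 13 = 13 + V + R*V)
5*(K(4, j(-4)) + 130) = 5*((13 + 4 - 1/2*4) + 130) = 5*((13 + 4 - 2) + 130) = 5*(15 + 130) = 5*145 = 725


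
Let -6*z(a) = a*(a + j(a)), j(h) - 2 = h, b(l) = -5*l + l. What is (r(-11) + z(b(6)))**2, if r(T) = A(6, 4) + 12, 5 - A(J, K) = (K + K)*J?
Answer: 46225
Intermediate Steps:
A(J, K) = 5 - 2*J*K (A(J, K) = 5 - (K + K)*J = 5 - 2*K*J = 5 - 2*J*K)
b(l) = -4*l
j(h) = 2 + h
z(a) = -a*(2 + 2*a)/6 (z(a) = -a*(a + (2 + a))/6 = -a*(2 + 2*a)/6)
r(T) = -31 (r(T) = (5 - 2*6*4) + 12 = (5 - 48) + 12 = -43 + 12 = -31)
(r(-11) + z(b(6)))**2 = (-31 - (-4*6)*(1 - 4*6)/3)**2 = (-31 - 1/3*(-24)*(1 - 24))**2 = (-31 - 1/3*(-24)*(-23))**2 = (-31 - 184)**2 = (-215)**2 = 46225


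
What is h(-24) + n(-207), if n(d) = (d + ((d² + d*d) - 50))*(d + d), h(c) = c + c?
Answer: -35372622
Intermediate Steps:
h(c) = 2*c
n(d) = 2*d*(-50 + d + 2*d²) (n(d) = (d + ((d² + d²) - 50))*(2*d) = (d + (2*d² - 50))*(2*d) = (d + (-50 + 2*d²))*(2*d) = (-50 + d + 2*d²)*(2*d) = 2*d*(-50 + d + 2*d²))
h(-24) + n(-207) = 2*(-24) + 2*(-207)*(-50 - 207 + 2*(-207)²) = -48 + 2*(-207)*(-50 - 207 + 2*42849) = -48 + 2*(-207)*(-50 - 207 + 85698) = -48 + 2*(-207)*85441 = -48 - 35372574 = -35372622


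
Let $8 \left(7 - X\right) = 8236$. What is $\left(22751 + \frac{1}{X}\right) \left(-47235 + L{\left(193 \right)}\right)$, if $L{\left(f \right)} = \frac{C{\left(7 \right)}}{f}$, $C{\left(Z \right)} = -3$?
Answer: $- \frac{424145785221894}{394685} \approx -1.0746 \cdot 10^{9}$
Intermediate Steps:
$X = - \frac{2045}{2}$ ($X = 7 - \frac{2059}{2} = - \frac{2045}{2} \approx -1022.5$)
$L{\left(f \right)} = - \frac{3}{f}$
$\left(22751 + \frac{1}{X}\right) \left(-47235 + L{\left(193 \right)}\right) = \left(22751 + \frac{1}{- \frac{2045}{2}}\right) \left(-47235 - \frac{3}{193}\right) = \left(22751 - \frac{2}{2045}\right) \left(-47235 - \frac{3}{193}\right) = \frac{46525793 \left(-47235 - \frac{3}{193}\right)}{2045} = \frac{46525793}{2045} \left(- \frac{9116358}{193}\right) = - \frac{424145785221894}{394685}$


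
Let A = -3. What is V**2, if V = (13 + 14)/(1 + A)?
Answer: 729/4 ≈ 182.25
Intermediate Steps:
V = -27/2 (V = (13 + 14)/(1 - 3) = 27/(-2) = 27*(-1/2) = -27/2 ≈ -13.500)
V**2 = (-27/2)**2 = 729/4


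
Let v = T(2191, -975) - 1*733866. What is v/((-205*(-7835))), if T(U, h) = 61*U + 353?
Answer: -599862/1606175 ≈ -0.37347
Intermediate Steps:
T(U, h) = 353 + 61*U
v = -599862 (v = (353 + 61*2191) - 1*733866 = (353 + 133651) - 733866 = 134004 - 733866 = -599862)
v/((-205*(-7835))) = -599862/((-205*(-7835))) = -599862/1606175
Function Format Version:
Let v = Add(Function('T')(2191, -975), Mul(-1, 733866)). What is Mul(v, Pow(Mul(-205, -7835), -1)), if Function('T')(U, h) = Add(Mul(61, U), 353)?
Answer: Rational(-599862, 1606175) ≈ -0.37347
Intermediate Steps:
Function('T')(U, h) = Add(353, Mul(61, U))
v = -599862 (v = Add(Add(353, Mul(61, 2191)), Mul(-1, 733866)) = Add(Add(353, 133651), -733866) = Add(134004, -733866) = -599862)
Mul(v, Pow(Mul(-205, -7835), -1)) = Mul(-599862, Pow(Mul(-205, -7835), -1)) = Mul(-599862, Pow(1606175, -1)) = Mul(-599862, Rational(1, 1606175)) = Rational(-599862, 1606175)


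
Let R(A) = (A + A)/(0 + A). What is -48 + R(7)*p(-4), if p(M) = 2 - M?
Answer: -36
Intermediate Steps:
R(A) = 2 (R(A) = (2*A)/A = 2)
-48 + R(7)*p(-4) = -48 + 2*(2 - 1*(-4)) = -48 + 2*(2 + 4) = -48 + 2*6 = -48 + 12 = -36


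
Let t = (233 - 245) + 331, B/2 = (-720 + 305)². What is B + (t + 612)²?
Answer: 1211211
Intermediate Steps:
B = 344450 (B = 2*(-720 + 305)² = 2*(-415)² = 2*172225 = 344450)
t = 319 (t = -12 + 331 = 319)
B + (t + 612)² = 344450 + (319 + 612)² = 344450 + 931² = 344450 + 866761 = 1211211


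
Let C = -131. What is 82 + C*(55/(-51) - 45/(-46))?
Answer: 223157/2346 ≈ 95.122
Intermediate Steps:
82 + C*(55/(-51) - 45/(-46)) = 82 - 131*(55/(-51) - 45/(-46)) = 82 - 131*(55*(-1/51) - 45*(-1/46)) = 82 - 131*(-55/51 + 45/46) = 82 - 131*(-235/2346) = 82 + 30785/2346 = 223157/2346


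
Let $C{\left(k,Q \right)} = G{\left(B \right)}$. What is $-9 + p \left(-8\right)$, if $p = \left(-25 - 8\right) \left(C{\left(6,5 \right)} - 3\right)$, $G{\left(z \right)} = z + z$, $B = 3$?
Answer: $783$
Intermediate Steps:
$G{\left(z \right)} = 2 z$
$C{\left(k,Q \right)} = 6$ ($C{\left(k,Q \right)} = 2 \cdot 3 = 6$)
$p = -99$ ($p = \left(-25 - 8\right) \left(6 - 3\right) = \left(-33\right) 3 = -99$)
$-9 + p \left(-8\right) = -9 - -792 = -9 + 792 = 783$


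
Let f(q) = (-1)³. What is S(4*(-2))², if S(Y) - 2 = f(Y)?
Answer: 1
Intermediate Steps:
f(q) = -1
S(Y) = 1 (S(Y) = 2 - 1 = 1)
S(4*(-2))² = 1² = 1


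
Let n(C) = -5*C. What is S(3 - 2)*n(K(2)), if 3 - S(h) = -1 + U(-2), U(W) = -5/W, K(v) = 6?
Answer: -45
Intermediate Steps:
S(h) = 3/2 (S(h) = 3 - (-1 - 5/(-2)) = 3 - (-1 - 5*(-½)) = 3 - (-1 + 5/2) = 3 - 1*3/2 = 3 - 3/2 = 3/2)
S(3 - 2)*n(K(2)) = 3*(-5*6)/2 = (3/2)*(-30) = -45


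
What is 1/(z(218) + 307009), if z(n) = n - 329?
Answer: 1/306898 ≈ 3.2584e-6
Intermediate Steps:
z(n) = -329 + n
1/(z(218) + 307009) = 1/((-329 + 218) + 307009) = 1/(-111 + 307009) = 1/306898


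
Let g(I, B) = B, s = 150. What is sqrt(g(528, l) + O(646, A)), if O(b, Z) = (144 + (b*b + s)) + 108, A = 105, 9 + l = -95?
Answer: sqrt(417614) ≈ 646.23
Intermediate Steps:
l = -104 (l = -9 - 95 = -104)
O(b, Z) = 402 + b**2 (O(b, Z) = (144 + (b*b + 150)) + 108 = (144 + (b**2 + 150)) + 108 = (144 + (150 + b**2)) + 108 = (294 + b**2) + 108 = 402 + b**2)
sqrt(g(528, l) + O(646, A)) = sqrt(-104 + (402 + 646**2)) = sqrt(-104 + (402 + 417316)) = sqrt(-104 + 417718) = sqrt(417614)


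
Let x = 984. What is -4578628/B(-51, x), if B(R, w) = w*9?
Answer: -1144657/2214 ≈ -517.01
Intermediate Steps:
B(R, w) = 9*w
-4578628/B(-51, x) = -4578628/(9*984) = -4578628/8856 = -4578628*1/8856 = -1144657/2214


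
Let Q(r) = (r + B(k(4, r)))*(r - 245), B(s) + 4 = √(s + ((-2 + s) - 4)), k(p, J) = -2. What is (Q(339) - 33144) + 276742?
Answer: 275088 + 94*I*√10 ≈ 2.7509e+5 + 297.25*I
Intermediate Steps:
B(s) = -4 + √(-6 + 2*s) (B(s) = -4 + √(s + ((-2 + s) - 4)) = -4 + √(s + (-6 + s)) = -4 + √(-6 + 2*s))
Q(r) = (-245 + r)*(-4 + r + I*√10) (Q(r) = (r + (-4 + √(-6 + 2*(-2))))*(r - 245) = (r + (-4 + √(-6 - 4)))*(-245 + r) = (r + (-4 + √(-10)))*(-245 + r) = (r + (-4 + I*√10))*(-245 + r) = (-4 + r + I*√10)*(-245 + r) = (-245 + r)*(-4 + r + I*√10))
(Q(339) - 33144) + 276742 = ((980 + 339² - 249*339 - 245*I*√10 + I*339*√10) - 33144) + 276742 = ((980 + 114921 - 84411 - 245*I*√10 + 339*I*√10) - 33144) + 276742 = ((31490 + 94*I*√10) - 33144) + 276742 = (-1654 + 94*I*√10) + 276742 = 275088 + 94*I*√10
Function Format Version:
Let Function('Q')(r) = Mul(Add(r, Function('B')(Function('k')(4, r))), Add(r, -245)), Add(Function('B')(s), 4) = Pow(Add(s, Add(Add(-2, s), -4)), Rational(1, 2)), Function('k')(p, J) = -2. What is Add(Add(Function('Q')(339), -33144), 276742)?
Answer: Add(275088, Mul(94, I, Pow(10, Rational(1, 2)))) ≈ Add(2.7509e+5, Mul(297.25, I))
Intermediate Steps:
Function('B')(s) = Add(-4, Pow(Add(-6, Mul(2, s)), Rational(1, 2))) (Function('B')(s) = Add(-4, Pow(Add(s, Add(Add(-2, s), -4)), Rational(1, 2))) = Add(-4, Pow(Add(s, Add(-6, s)), Rational(1, 2))) = Add(-4, Pow(Add(-6, Mul(2, s)), Rational(1, 2))))
Function('Q')(r) = Mul(Add(-245, r), Add(-4, r, Mul(I, Pow(10, Rational(1, 2))))) (Function('Q')(r) = Mul(Add(r, Add(-4, Pow(Add(-6, Mul(2, -2)), Rational(1, 2)))), Add(r, -245)) = Mul(Add(r, Add(-4, Pow(Add(-6, -4), Rational(1, 2)))), Add(-245, r)) = Mul(Add(r, Add(-4, Pow(-10, Rational(1, 2)))), Add(-245, r)) = Mul(Add(r, Add(-4, Mul(I, Pow(10, Rational(1, 2))))), Add(-245, r)) = Mul(Add(-4, r, Mul(I, Pow(10, Rational(1, 2)))), Add(-245, r)) = Mul(Add(-245, r), Add(-4, r, Mul(I, Pow(10, Rational(1, 2))))))
Add(Add(Function('Q')(339), -33144), 276742) = Add(Add(Add(980, Pow(339, 2), Mul(-249, 339), Mul(-245, I, Pow(10, Rational(1, 2))), Mul(I, 339, Pow(10, Rational(1, 2)))), -33144), 276742) = Add(Add(Add(980, 114921, -84411, Mul(-245, I, Pow(10, Rational(1, 2))), Mul(339, I, Pow(10, Rational(1, 2)))), -33144), 276742) = Add(Add(Add(31490, Mul(94, I, Pow(10, Rational(1, 2)))), -33144), 276742) = Add(Add(-1654, Mul(94, I, Pow(10, Rational(1, 2)))), 276742) = Add(275088, Mul(94, I, Pow(10, Rational(1, 2))))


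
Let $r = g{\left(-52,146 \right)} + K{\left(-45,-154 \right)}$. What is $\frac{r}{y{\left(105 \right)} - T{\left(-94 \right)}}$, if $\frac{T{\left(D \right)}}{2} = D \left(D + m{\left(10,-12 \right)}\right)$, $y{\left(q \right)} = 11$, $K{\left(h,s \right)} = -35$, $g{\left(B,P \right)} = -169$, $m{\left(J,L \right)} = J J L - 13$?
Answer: $\frac{204}{245705} \approx 0.00083026$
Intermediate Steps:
$m{\left(J,L \right)} = -13 + L J^{2}$ ($m{\left(J,L \right)} = J^{2} L - 13 = L J^{2} - 13 = -13 + L J^{2}$)
$T{\left(D \right)} = 2 D \left(-1213 + D\right)$ ($T{\left(D \right)} = 2 D \left(D - \left(13 + 12 \cdot 10^{2}\right)\right) = 2 D \left(D - 1213\right) = 2 D \left(-1213 + D\right)$)
$r = -204$ ($r = -169 - 35 = -204$)
$\frac{r}{y{\left(105 \right)} - T{\left(-94 \right)}} = - \frac{204}{11 - 2 \left(-94\right) \left(-1213 - 94\right)} = - \frac{204}{11 - 2 \left(-94\right) \left(-1307\right)} = - \frac{204}{11 - 245716} = - \frac{204}{-245705} = \left(-204\right) \left(- \frac{1}{245705}\right) = \frac{204}{245705}$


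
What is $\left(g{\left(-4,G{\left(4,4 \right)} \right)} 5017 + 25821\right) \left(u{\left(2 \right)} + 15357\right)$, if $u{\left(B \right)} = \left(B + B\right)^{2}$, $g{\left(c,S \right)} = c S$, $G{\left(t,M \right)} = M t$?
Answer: $-4539139591$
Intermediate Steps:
$g{\left(c,S \right)} = S c$
$u{\left(B \right)} = 4 B^{2}$ ($u{\left(B \right)} = \left(2 B\right)^{2} = 4 B^{2}$)
$\left(g{\left(-4,G{\left(4,4 \right)} \right)} 5017 + 25821\right) \left(u{\left(2 \right)} + 15357\right) = \left(4 \cdot 4 \left(-4\right) 5017 + 25821\right) \left(4 \cdot 2^{2} + 15357\right) = \left(16 \left(-4\right) 5017 + 25821\right) \left(4 \cdot 4 + 15357\right) = \left(\left(-64\right) 5017 + 25821\right) \left(16 + 15357\right) = \left(-321088 + 25821\right) 15373 = \left(-295267\right) 15373 = -4539139591$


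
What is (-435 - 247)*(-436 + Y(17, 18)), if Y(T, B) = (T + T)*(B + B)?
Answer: -537416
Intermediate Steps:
Y(T, B) = 4*B*T (Y(T, B) = (2*T)*(2*B) = 4*B*T)
(-435 - 247)*(-436 + Y(17, 18)) = (-435 - 247)*(-436 + 4*18*17) = -682*(-436 + 1224) = -682*788 = -537416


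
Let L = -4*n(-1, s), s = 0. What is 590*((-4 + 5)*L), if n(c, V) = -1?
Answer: 2360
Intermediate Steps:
L = 4 (L = -4*(-1) = 4)
590*((-4 + 5)*L) = 590*((-4 + 5)*4) = 590*(1*4) = 590*4 = 2360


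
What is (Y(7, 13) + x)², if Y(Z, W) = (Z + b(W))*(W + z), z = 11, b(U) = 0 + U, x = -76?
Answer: 163216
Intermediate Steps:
b(U) = U
Y(Z, W) = (11 + W)*(W + Z) (Y(Z, W) = (Z + W)*(W + 11) = (W + Z)*(11 + W) = (11 + W)*(W + Z))
(Y(7, 13) + x)² = ((13² + 11*13 + 11*7 + 13*7) - 76)² = ((169 + 143 + 77 + 91) - 76)² = (480 - 76)² = 404² = 163216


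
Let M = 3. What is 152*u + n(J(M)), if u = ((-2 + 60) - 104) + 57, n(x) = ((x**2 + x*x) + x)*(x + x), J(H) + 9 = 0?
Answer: -1082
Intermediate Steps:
J(H) = -9 (J(H) = -9 + 0 = -9)
n(x) = 2*x*(x + 2*x**2) (n(x) = ((x**2 + x**2) + x)*(2*x) = (2*x**2 + x)*(2*x) = (x + 2*x**2)*(2*x) = 2*x*(x + 2*x**2))
u = 11 (u = (58 - 104) + 57 = -46 + 57 = 11)
152*u + n(J(M)) = 152*11 + (-9)**2*(2 + 4*(-9)) = 1672 + 81*(2 - 36) = 1672 + 81*(-34) = 1672 - 2754 = -1082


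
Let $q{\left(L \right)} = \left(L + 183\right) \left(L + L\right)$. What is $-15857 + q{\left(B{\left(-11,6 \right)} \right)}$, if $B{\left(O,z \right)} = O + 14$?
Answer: $-14741$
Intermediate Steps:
$B{\left(O,z \right)} = 14 + O$
$q{\left(L \right)} = 2 L \left(183 + L\right)$ ($q{\left(L \right)} = \left(183 + L\right) 2 L = 2 L \left(183 + L\right)$)
$-15857 + q{\left(B{\left(-11,6 \right)} \right)} = -15857 + 2 \left(14 - 11\right) \left(183 + \left(14 - 11\right)\right) = -15857 + 2 \cdot 3 \left(183 + 3\right) = -15857 + 2 \cdot 3 \cdot 186 = -15857 + 1116 = -14741$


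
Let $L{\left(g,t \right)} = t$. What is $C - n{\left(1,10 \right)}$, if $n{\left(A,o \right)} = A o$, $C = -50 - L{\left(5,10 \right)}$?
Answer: $-70$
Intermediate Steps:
$C = -60$ ($C = -50 - 10 = -60$)
$C - n{\left(1,10 \right)} = -60 - 1 \cdot 10 = -60 - 10 = -70$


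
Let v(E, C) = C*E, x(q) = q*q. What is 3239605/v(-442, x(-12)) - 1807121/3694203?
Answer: -8774711799/170754272 ≈ -51.388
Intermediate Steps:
x(q) = q²
3239605/v(-442, x(-12)) - 1807121/3694203 = 3239605/(((-12)²*(-442))) - 1807121/3694203 = 3239605/((144*(-442))) - 1807121*1/3694203 = 3239605/(-63648) - 1807121/3694203 = 3239605*(-1/63648) - 1807121/3694203 = -190565/3744 - 1807121/3694203 = -8774711799/170754272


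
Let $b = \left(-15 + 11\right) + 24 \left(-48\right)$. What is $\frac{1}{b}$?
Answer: $- \frac{1}{1156} \approx -0.00086505$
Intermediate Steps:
$b = -1156$ ($b = -4 - 1152 = -1156$)
$\frac{1}{b} = \frac{1}{-1156} = - \frac{1}{1156}$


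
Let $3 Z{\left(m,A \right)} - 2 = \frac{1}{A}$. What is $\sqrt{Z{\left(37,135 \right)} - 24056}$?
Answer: $\frac{i \sqrt{48712045}}{45} \approx 155.1 i$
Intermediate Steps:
$Z{\left(m,A \right)} = \frac{2}{3} + \frac{1}{3 A}$
$\sqrt{Z{\left(37,135 \right)} - 24056} = \sqrt{\frac{1 + 2 \cdot 135}{3 \cdot 135} - 24056} = \sqrt{\frac{1}{3} \cdot \frac{1}{135} \left(1 + 270\right) - 24056} = \sqrt{\frac{1}{3} \cdot \frac{1}{135} \cdot 271 - 24056} = \sqrt{\frac{271}{405} - 24056} = \sqrt{- \frac{9742409}{405}} = \frac{i \sqrt{48712045}}{45}$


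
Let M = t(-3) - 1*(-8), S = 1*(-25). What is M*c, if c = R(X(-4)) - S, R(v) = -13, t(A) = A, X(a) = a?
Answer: 60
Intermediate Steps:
S = -25
c = 12 (c = -13 - 1*(-25) = -13 + 25 = 12)
M = 5 (M = -3 - 1*(-8) = -3 + 8 = 5)
M*c = 5*12 = 60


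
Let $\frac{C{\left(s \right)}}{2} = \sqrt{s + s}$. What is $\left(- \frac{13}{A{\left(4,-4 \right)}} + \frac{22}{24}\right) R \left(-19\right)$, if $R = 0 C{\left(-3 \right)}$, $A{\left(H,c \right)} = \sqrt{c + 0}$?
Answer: $0$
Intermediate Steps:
$A{\left(H,c \right)} = \sqrt{c}$
$C{\left(s \right)} = 2 \sqrt{2} \sqrt{s}$ ($C{\left(s \right)} = 2 \sqrt{s + s} = 2 \sqrt{2 s} = 2 \sqrt{2} \sqrt{s}$)
$R = 0$ ($R = 0 \cdot 2 \sqrt{2} \sqrt{-3} = 0 \cdot 2 \sqrt{2} i \sqrt{3} = 0 \cdot 2 i \sqrt{6} = 0$)
$\left(- \frac{13}{A{\left(4,-4 \right)}} + \frac{22}{24}\right) R \left(-19\right) = \left(- \frac{13}{\sqrt{-4}} + \frac{22}{24}\right) 0 \left(-19\right) = \left(- \frac{13}{2 i} + 22 \cdot \frac{1}{24}\right) 0 \left(-19\right) = \left(- 13 \left(- \frac{i}{2}\right) + \frac{11}{12}\right) 0 \left(-19\right) = \left(\frac{13 i}{2} + \frac{11}{12}\right) 0 \left(-19\right) = \left(\frac{11}{12} + \frac{13 i}{2}\right) 0 \left(-19\right) = 0 \left(-19\right) = 0$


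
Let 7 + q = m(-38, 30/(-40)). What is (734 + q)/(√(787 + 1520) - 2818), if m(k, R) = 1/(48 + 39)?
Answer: -178238500/690677079 - 63250*√2307/690677079 ≈ -0.26246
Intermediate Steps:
m(k, R) = 1/87
q = -608/87 (q = -7 + 1/87 = -608/87 ≈ -6.9885)
(734 + q)/(√(787 + 1520) - 2818) = (734 - 608/87)/(√(787 + 1520) - 2818) = 63250/(87*(√2307 - 2818)) = 63250/(87*(-2818 + √2307))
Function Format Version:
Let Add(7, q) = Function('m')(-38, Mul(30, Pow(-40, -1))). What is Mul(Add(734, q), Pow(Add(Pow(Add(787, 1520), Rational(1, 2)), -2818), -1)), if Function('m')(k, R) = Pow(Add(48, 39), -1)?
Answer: Add(Rational(-178238500, 690677079), Mul(Rational(-63250, 690677079), Pow(2307, Rational(1, 2)))) ≈ -0.26246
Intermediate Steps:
Function('m')(k, R) = Rational(1, 87) (Function('m')(k, R) = Pow(87, -1) = Rational(1, 87))
q = Rational(-608, 87) (q = Add(-7, Rational(1, 87)) = Rational(-608, 87) ≈ -6.9885)
Mul(Add(734, q), Pow(Add(Pow(Add(787, 1520), Rational(1, 2)), -2818), -1)) = Mul(Add(734, Rational(-608, 87)), Pow(Add(Pow(Add(787, 1520), Rational(1, 2)), -2818), -1)) = Mul(Rational(63250, 87), Pow(Add(Pow(2307, Rational(1, 2)), -2818), -1)) = Mul(Rational(63250, 87), Pow(Add(-2818, Pow(2307, Rational(1, 2))), -1))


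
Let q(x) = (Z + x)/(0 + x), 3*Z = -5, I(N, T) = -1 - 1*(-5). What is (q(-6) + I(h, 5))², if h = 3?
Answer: 9025/324 ≈ 27.855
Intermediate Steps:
I(N, T) = 4 (I(N, T) = -1 + 5 = 4)
Z = -5/3 (Z = (⅓)*(-5) = -5/3 ≈ -1.6667)
q(x) = (-5/3 + x)/x (q(x) = (-5/3 + x)/(0 + x) = (-5/3 + x)/x)
(q(-6) + I(h, 5))² = ((-5/3 - 6)/(-6) + 4)² = (-⅙*(-23/3) + 4)² = (23/18 + 4)² = (95/18)² = 9025/324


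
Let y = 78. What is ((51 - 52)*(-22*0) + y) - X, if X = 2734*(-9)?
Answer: 24684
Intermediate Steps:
X = -24606
((51 - 52)*(-22*0) + y) - X = ((51 - 52)*(-22*0) + 78) - 1*(-24606) = (-1*0 + 78) + 24606 = (0 + 78) + 24606 = 78 + 24606 = 24684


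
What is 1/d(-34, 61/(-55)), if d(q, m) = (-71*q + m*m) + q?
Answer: 3025/7203221 ≈ 0.00041995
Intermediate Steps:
d(q, m) = m² - 70*q (d(q, m) = (-71*q + m²) + q = (m² - 71*q) + q = m² - 70*q)
1/d(-34, 61/(-55)) = 1/((61/(-55))² - 70*(-34)) = 1/((61*(-1/55))² + 2380) = 1/((-61/55)² + 2380) = 1/(3721/3025 + 2380) = 1/(7203221/3025) = 3025/7203221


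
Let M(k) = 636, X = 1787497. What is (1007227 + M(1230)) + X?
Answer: 2795360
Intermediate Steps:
(1007227 + M(1230)) + X = (1007227 + 636) + 1787497 = 1007863 + 1787497 = 2795360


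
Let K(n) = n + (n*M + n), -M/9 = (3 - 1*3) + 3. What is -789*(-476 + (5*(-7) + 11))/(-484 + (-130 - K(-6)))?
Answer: -98625/191 ≈ -516.36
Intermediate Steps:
M = -27 (M = -9*((3 - 1*3) + 3) = -9*((3 - 3) + 3) = -9*(0 + 3) = -9*3 = -27)
K(n) = -25*n (K(n) = n + (n*(-27) + n) = n + (-27*n + n) = n - 26*n = -25*n)
-789*(-476 + (5*(-7) + 11))/(-484 + (-130 - K(-6))) = -789*(-476 + (5*(-7) + 11))/(-484 + (-130 - (-25)*(-6))) = -789*(-476 + (-35 + 11))/(-484 + (-130 - 1*150)) = -789*(-476 - 24)/(-484 + (-130 - 150)) = -789*(-500/(-484 - 280)) = -789/((-764*(-1/500))) = -789/191/125 = -789*125/191 = -98625/191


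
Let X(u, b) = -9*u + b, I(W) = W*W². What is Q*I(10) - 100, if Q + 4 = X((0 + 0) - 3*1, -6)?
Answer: 16900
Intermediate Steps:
I(W) = W³
X(u, b) = b - 9*u
Q = 17 (Q = -4 + (-6 - 9*((0 + 0) - 3*1)) = -4 + (-6 - 9*(0 - 3)) = -4 + (-6 - 9*(-3)) = -4 + (-6 + 27) = -4 + 21 = 17)
Q*I(10) - 100 = 17*10³ - 100 = 17*1000 - 100 = 17000 - 100 = 16900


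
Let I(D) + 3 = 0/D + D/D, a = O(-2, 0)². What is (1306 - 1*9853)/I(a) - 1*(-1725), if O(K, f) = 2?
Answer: 11997/2 ≈ 5998.5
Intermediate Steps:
a = 4 (a = 2² = 4)
I(D) = -2 (I(D) = -3 + (0/D + D/D) = -3 + (0 + 1) = -3 + 1 = -2)
(1306 - 1*9853)/I(a) - 1*(-1725) = (1306 - 1*9853)/(-2) - 1*(-1725) = (1306 - 9853)*(-½) + 1725 = -8547*(-½) + 1725 = 8547/2 + 1725 = 11997/2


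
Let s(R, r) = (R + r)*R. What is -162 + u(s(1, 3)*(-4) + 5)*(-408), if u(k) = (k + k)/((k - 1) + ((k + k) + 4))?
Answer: -2306/5 ≈ -461.20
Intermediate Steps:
s(R, r) = R*(R + r)
u(k) = 2*k/(3 + 3*k) (u(k) = (2*k)/((-1 + k) + (2*k + 4)) = (2*k)/((-1 + k) + (4 + 2*k)) = (2*k)/(3 + 3*k) = 2*k/(3 + 3*k))
-162 + u(s(1, 3)*(-4) + 5)*(-408) = -162 + (2*((1*(1 + 3))*(-4) + 5)/(3*(1 + ((1*(1 + 3))*(-4) + 5))))*(-408) = -162 + (2*((1*4)*(-4) + 5)/(3*(1 + ((1*4)*(-4) + 5))))*(-408) = -162 + (2*(4*(-4) + 5)/(3*(1 + (4*(-4) + 5))))*(-408) = -162 + (2*(-16 + 5)/(3*(1 + (-16 + 5))))*(-408) = -162 + ((⅔)*(-11)/(1 - 11))*(-408) = -162 + ((⅔)*(-11)/(-10))*(-408) = -162 + ((⅔)*(-11)*(-⅒))*(-408) = -162 + (11/15)*(-408) = -162 - 1496/5 = -2306/5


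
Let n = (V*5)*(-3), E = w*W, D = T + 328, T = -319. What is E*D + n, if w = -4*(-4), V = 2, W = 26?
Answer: 3714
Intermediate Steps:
w = 16
D = 9 (D = -319 + 328 = 9)
E = 416 (E = 16*26 = 416)
n = -30 (n = (2*5)*(-3) = 10*(-3) = -30)
E*D + n = 416*9 - 30 = 3744 - 30 = 3714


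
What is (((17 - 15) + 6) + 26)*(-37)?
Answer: -1258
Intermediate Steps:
(((17 - 15) + 6) + 26)*(-37) = ((2 + 6) + 26)*(-37) = (8 + 26)*(-37) = 34*(-37) = -1258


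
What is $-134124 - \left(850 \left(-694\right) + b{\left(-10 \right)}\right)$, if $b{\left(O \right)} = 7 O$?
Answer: $455846$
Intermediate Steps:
$-134124 - \left(850 \left(-694\right) + b{\left(-10 \right)}\right) = -134124 - \left(850 \left(-694\right) + 7 \left(-10\right)\right) = -134124 - \left(-589900 - 70\right) = -134124 - -589970 = -134124 + 589970 = 455846$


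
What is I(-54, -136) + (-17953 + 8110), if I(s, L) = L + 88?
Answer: -9891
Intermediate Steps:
I(s, L) = 88 + L
I(-54, -136) + (-17953 + 8110) = (88 - 136) + (-17953 + 8110) = -48 - 9843 = -9891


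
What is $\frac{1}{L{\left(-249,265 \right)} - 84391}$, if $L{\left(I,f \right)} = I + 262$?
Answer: $- \frac{1}{84378} \approx -1.1851 \cdot 10^{-5}$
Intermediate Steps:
$L{\left(I,f \right)} = 262 + I$
$\frac{1}{L{\left(-249,265 \right)} - 84391} = \frac{1}{\left(262 - 249\right) - 84391} = \frac{1}{13 - 84391} = \frac{1}{-84378} = - \frac{1}{84378}$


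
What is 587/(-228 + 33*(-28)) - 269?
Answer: -310475/1152 ≈ -269.51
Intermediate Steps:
587/(-228 + 33*(-28)) - 269 = 587/(-228 - 924) - 269 = 587/(-1152) - 269 = 587*(-1/1152) - 269 = -587/1152 - 269 = -310475/1152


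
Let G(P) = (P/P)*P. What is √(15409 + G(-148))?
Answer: √15261 ≈ 123.54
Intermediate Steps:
G(P) = P (G(P) = 1*P = P)
√(15409 + G(-148)) = √(15409 - 148) = √15261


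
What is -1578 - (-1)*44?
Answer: -1534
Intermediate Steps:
-1578 - (-1)*44 = -1578 - 1*(-44) = -1578 + 44 = -1534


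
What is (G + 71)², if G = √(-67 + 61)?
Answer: (71 + I*√6)² ≈ 5035.0 + 347.83*I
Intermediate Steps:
G = I*√6 (G = √(-6) = I*√6 ≈ 2.4495*I)
(G + 71)² = (I*√6 + 71)² = (71 + I*√6)²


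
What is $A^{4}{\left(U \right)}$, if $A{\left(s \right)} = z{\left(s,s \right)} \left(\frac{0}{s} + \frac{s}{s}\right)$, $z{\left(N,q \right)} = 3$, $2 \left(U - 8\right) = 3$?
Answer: $81$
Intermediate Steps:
$U = \frac{19}{2}$ ($U = 8 + \frac{1}{2} \cdot 3 = 8 + \frac{3}{2} = \frac{19}{2} \approx 9.5$)
$A{\left(s \right)} = 3$ ($A{\left(s \right)} = 3 \left(\frac{0}{s} + \frac{s}{s}\right) = 3 \left(0 + 1\right) = 3 \cdot 1 = 3$)
$A^{4}{\left(U \right)} = 3^{4} = 81$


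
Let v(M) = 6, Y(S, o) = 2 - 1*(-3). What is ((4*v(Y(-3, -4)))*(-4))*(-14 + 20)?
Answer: -576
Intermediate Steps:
Y(S, o) = 5 (Y(S, o) = 2 + 3 = 5)
((4*v(Y(-3, -4)))*(-4))*(-14 + 20) = ((4*6)*(-4))*(-14 + 20) = (24*(-4))*6 = -96*6 = -576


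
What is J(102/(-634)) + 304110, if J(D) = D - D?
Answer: 304110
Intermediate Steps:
J(D) = 0
J(102/(-634)) + 304110 = 0 + 304110 = 304110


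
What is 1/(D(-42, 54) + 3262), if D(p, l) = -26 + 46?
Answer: 1/3282 ≈ 0.00030469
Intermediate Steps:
D(p, l) = 20
1/(D(-42, 54) + 3262) = 1/(20 + 3262) = 1/3282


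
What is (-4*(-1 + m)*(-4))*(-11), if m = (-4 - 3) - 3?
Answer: 1936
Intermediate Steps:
m = -10 (m = -7 - 3 = -10)
(-4*(-1 + m)*(-4))*(-11) = (-4*(-1 - 10)*(-4))*(-11) = (-4*(-11)*(-4))*(-11) = (44*(-4))*(-11) = -176*(-11) = 1936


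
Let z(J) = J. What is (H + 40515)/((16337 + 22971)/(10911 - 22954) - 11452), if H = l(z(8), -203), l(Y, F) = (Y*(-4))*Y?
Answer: -484839137/137955744 ≈ -3.5145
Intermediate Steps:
l(Y, F) = -4*Y² (l(Y, F) = (-4*Y)*Y = -4*Y²)
H = -256 (H = -4*8² = -4*64 = -256)
(H + 40515)/((16337 + 22971)/(10911 - 22954) - 11452) = (-256 + 40515)/((16337 + 22971)/(10911 - 22954) - 11452) = 40259/(39308/(-12043) - 11452) = 40259/(39308*(-1/12043) - 11452) = 40259/(-39308/12043 - 11452) = 40259/(-137955744/12043) = 40259*(-12043/137955744) = -484839137/137955744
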